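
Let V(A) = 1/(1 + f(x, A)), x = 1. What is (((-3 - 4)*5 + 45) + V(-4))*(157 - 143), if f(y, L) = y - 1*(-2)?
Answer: 287/2 ≈ 143.50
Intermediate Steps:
f(y, L) = 2 + y (f(y, L) = y + 2 = 2 + y)
V(A) = ¼ (V(A) = 1/(1 + (2 + 1)) = 1/(1 + 3) = 1/4 = ¼)
(((-3 - 4)*5 + 45) + V(-4))*(157 - 143) = (((-3 - 4)*5 + 45) + ¼)*(157 - 143) = ((-7*5 + 45) + ¼)*14 = ((-35 + 45) + ¼)*14 = (10 + ¼)*14 = (41/4)*14 = 287/2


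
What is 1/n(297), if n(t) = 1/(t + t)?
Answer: 594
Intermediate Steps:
n(t) = 1/(2*t)
1/n(297) = 1/((½)/297) = 1/((½)*(1/297)) = 1/(1/594) = 594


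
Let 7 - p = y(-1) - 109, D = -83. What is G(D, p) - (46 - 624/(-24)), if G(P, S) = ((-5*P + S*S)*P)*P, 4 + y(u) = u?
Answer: 103720712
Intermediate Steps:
y(u) = -4 + u
p = 121 (p = 7 - ((-4 - 1) - 109) = 7 - (-5 - 109) = 7 - 1*(-114) = 7 + 114 = 121)
G(P, S) = P**2*(S**2 - 5*P) (G(P, S) = ((-5*P + S**2)*P)*P = ((S**2 - 5*P)*P)*P = (P*(S**2 - 5*P))*P = P**2*(S**2 - 5*P))
G(D, p) - (46 - 624/(-24)) = (-83)**2*(121**2 - 5*(-83)) - (46 - 624/(-24)) = 6889*(14641 + 415) - (46 - 624*(-1)/24) = 6889*15056 - (46 - 48*(-13/24)) = 103720784 - (46 + 26) = 103720784 - 1*72 = 103720784 - 72 = 103720712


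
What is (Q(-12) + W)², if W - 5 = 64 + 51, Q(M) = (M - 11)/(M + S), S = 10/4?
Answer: 5410276/361 ≈ 14987.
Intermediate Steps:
S = 5/2 (S = 10*(¼) = 5/2 ≈ 2.5000)
Q(M) = (-11 + M)/(5/2 + M) (Q(M) = (M - 11)/(M + 5/2) = (-11 + M)/(5/2 + M))
W = 120 (W = 5 + (64 + 51) = 5 + 115 = 120)
(Q(-12) + W)² = (2*(-11 - 12)/(5 + 2*(-12)) + 120)² = (2*(-23)/(5 - 24) + 120)² = (2*(-23)/(-19) + 120)² = (2*(-1/19)*(-23) + 120)² = (46/19 + 120)² = (2326/19)² = 5410276/361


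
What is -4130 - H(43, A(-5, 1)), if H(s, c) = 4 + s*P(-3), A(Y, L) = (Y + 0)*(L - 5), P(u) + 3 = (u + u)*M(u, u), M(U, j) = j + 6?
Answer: -3231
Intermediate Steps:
M(U, j) = 6 + j
P(u) = -3 + 2*u*(6 + u) (P(u) = -3 + (u + u)*(6 + u) = -3 + (2*u)*(6 + u) = -3 + 2*u*(6 + u))
A(Y, L) = Y*(-5 + L)
H(s, c) = 4 - 21*s (H(s, c) = 4 + s*(-3 + 2*(-3)*(6 - 3)) = 4 + s*(-3 + 2*(-3)*3) = 4 + s*(-3 - 18) = 4 + s*(-21) = 4 - 21*s)
-4130 - H(43, A(-5, 1)) = -4130 - (4 - 21*43) = -4130 - (4 - 903) = -4130 - 1*(-899) = -4130 + 899 = -3231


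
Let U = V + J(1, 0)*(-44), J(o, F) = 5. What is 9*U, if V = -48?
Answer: -2412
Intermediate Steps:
U = -268 (U = -48 + 5*(-44) = -48 - 220 = -268)
9*U = 9*(-268) = -2412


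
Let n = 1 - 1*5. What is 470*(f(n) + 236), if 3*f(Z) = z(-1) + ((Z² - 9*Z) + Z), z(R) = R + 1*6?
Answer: 357670/3 ≈ 1.1922e+5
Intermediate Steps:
z(R) = 6 + R (z(R) = R + 6 = 6 + R)
n = -4 (n = 1 - 5 = -4)
f(Z) = 5/3 - 8*Z/3 + Z²/3 (f(Z) = ((6 - 1) + ((Z² - 9*Z) + Z))/3 = (5 + (Z² - 8*Z))/3 = (5 + Z² - 8*Z)/3 = 5/3 - 8*Z/3 + Z²/3)
470*(f(n) + 236) = 470*((5/3 - 8/3*(-4) + (⅓)*(-4)²) + 236) = 470*((5/3 + 32/3 + (⅓)*16) + 236) = 470*((5/3 + 32/3 + 16/3) + 236) = 470*(53/3 + 236) = 470*(761/3) = 357670/3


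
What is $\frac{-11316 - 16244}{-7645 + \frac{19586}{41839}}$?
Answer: $\frac{164726120}{45691367} \approx 3.6052$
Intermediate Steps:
$\frac{-11316 - 16244}{-7645 + \frac{19586}{41839}} = - \frac{27560}{-7645 + 19586 \cdot \frac{1}{41839}} = - \frac{27560}{-7645 + \frac{2798}{5977}} = - \frac{27560}{- \frac{45691367}{5977}} = \left(-27560\right) \left(- \frac{5977}{45691367}\right) = \frac{164726120}{45691367}$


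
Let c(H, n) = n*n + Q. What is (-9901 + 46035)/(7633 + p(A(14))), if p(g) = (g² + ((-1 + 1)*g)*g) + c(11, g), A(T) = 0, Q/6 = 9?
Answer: 36134/7687 ≈ 4.7007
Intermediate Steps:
Q = 54 (Q = 6*9 = 54)
c(H, n) = 54 + n² (c(H, n) = n*n + 54 = n² + 54 = 54 + n²)
p(g) = 54 + 2*g² (p(g) = (g² + ((-1 + 1)*g)*g) + (54 + g²) = (g² + (0*g)*g) + (54 + g²) = (g² + 0*g) + (54 + g²) = (g² + 0) + (54 + g²) = g² + (54 + g²) = 54 + 2*g²)
(-9901 + 46035)/(7633 + p(A(14))) = (-9901 + 46035)/(7633 + (54 + 2*0²)) = 36134/(7633 + (54 + 2*0)) = 36134/(7633 + (54 + 0)) = 36134/(7633 + 54) = 36134/7687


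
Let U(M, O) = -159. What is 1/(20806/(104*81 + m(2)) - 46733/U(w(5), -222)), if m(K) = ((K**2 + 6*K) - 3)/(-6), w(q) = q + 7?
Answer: 8034429/2381314147 ≈ 0.0033739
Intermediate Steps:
w(q) = 7 + q
m(K) = 1/2 - K - K**2/6 (m(K) = (-3 + K**2 + 6*K)*(-1/6) = 1/2 - K - K**2/6)
1/(20806/(104*81 + m(2)) - 46733/U(w(5), -222)) = 1/(20806/(104*81 + (1/2 - 1*2 - 1/6*2**2)) - 46733/(-159)) = 1/(20806/(8424 + (1/2 - 2 - 1/6*4)) - 46733*(-1/159)) = 1/(20806/(8424 + (1/2 - 2 - 2/3)) + 46733/159) = 1/(20806/(8424 - 13/6) + 46733/159) = 1/(20806/(50531/6) + 46733/159) = 1/(20806*(6/50531) + 46733/159) = 1/(124836/50531 + 46733/159) = 1/(2381314147/8034429) = 8034429/2381314147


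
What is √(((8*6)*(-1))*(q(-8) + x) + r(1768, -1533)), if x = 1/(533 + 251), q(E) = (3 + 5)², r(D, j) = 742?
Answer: I*√114173/7 ≈ 48.271*I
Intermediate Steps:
q(E) = 64 (q(E) = 8² = 64)
x = 1/784 ≈ 0.0012755
√(((8*6)*(-1))*(q(-8) + x) + r(1768, -1533)) = √(((8*6)*(-1))*(64 + 1/784) + 742) = √((48*(-1))*(50177/784) + 742) = √(-48*50177/784 + 742) = √(-150531/49 + 742) = √(-114173/49) = I*√114173/7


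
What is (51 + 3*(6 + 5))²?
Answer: 7056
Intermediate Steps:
(51 + 3*(6 + 5))² = (51 + 3*11)² = (51 + 33)² = 84² = 7056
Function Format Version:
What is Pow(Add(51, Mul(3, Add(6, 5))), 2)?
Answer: 7056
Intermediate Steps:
Pow(Add(51, Mul(3, Add(6, 5))), 2) = Pow(Add(51, Mul(3, 11)), 2) = Pow(Add(51, 33), 2) = Pow(84, 2) = 7056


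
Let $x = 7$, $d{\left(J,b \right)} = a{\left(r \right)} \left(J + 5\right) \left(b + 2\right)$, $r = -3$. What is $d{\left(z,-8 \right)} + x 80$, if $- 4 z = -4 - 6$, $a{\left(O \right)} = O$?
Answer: $695$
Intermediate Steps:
$z = \frac{5}{2}$ ($z = - \frac{-4 - 6}{4} = \left(- \frac{1}{4}\right) \left(-10\right) = \frac{5}{2} \approx 2.5$)
$d{\left(J,b \right)} = - 3 \left(2 + b\right) \left(5 + J\right)$ ($d{\left(J,b \right)} = - 3 \left(J + 5\right) \left(b + 2\right) = - 3 \left(5 + J\right) \left(2 + b\right) = - 3 \left(2 + b\right) \left(5 + J\right)$)
$d{\left(z,-8 \right)} + x 80 = \left(-30 - -120 - 15 - \frac{15}{2} \left(-8\right)\right) + 7 \cdot 80 = \left(-30 + 120 - 15 + 60\right) + 560 = 135 + 560 = 695$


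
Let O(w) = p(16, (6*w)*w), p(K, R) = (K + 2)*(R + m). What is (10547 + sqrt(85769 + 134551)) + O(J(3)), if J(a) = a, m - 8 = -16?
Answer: 11375 + 36*sqrt(170) ≈ 11844.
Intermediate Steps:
m = -8 (m = 8 - 16 = -8)
p(K, R) = (-8 + R)*(2 + K) (p(K, R) = (K + 2)*(R - 8) = (2 + K)*(-8 + R) = (-8 + R)*(2 + K))
O(w) = -144 + 108*w**2 (O(w) = -16 - 8*16 + 2*((6*w)*w) + 16*((6*w)*w) = -16 - 128 + 2*(6*w**2) + 16*(6*w**2) = -16 - 128 + 12*w**2 + 96*w**2 = -144 + 108*w**2)
(10547 + sqrt(85769 + 134551)) + O(J(3)) = (10547 + sqrt(85769 + 134551)) + (-144 + 108*3**2) = (10547 + sqrt(220320)) + (-144 + 108*9) = (10547 + 36*sqrt(170)) + (-144 + 972) = (10547 + 36*sqrt(170)) + 828 = 11375 + 36*sqrt(170)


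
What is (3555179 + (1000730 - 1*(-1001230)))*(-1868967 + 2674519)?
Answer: 4476564435728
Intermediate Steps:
(3555179 + (1000730 - 1*(-1001230)))*(-1868967 + 2674519) = (3555179 + (1000730 + 1001230))*805552 = (3555179 + 2001960)*805552 = 5557139*805552 = 4476564435728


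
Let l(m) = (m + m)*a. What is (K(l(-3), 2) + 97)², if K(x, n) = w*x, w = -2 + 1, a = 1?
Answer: 10609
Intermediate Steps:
l(m) = 2*m (l(m) = (m + m)*1 = (2*m)*1 = 2*m)
w = -1
K(x, n) = -x
(K(l(-3), 2) + 97)² = (-2*(-3) + 97)² = (-1*(-6) + 97)² = (6 + 97)² = 103² = 10609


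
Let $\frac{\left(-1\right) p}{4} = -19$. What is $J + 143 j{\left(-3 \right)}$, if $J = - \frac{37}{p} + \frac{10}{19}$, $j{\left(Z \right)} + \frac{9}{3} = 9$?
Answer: $\frac{65211}{76} \approx 858.04$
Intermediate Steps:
$p = 76$ ($p = \left(-4\right) \left(-19\right) = 76$)
$j{\left(Z \right)} = 6$ ($j{\left(Z \right)} = -3 + 9 = 6$)
$J = \frac{3}{76}$ ($J = - \frac{37}{76} + \frac{10}{19} = \frac{3}{76} \approx 0.039474$)
$J + 143 j{\left(-3 \right)} = \frac{3}{76} + 143 \cdot 6 = \frac{3}{76} + 858 = \frac{65211}{76}$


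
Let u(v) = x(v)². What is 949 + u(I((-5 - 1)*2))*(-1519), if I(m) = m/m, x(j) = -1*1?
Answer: -570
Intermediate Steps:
x(j) = -1
I(m) = 1
u(v) = 1 (u(v) = (-1)² = 1)
949 + u(I((-5 - 1)*2))*(-1519) = 949 + 1*(-1519) = 949 - 1519 = -570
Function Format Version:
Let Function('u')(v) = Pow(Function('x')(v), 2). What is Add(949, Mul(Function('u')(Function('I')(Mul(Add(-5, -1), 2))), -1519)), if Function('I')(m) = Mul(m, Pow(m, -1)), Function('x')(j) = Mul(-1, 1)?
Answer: -570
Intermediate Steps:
Function('x')(j) = -1
Function('I')(m) = 1
Function('u')(v) = 1 (Function('u')(v) = Pow(-1, 2) = 1)
Add(949, Mul(Function('u')(Function('I')(Mul(Add(-5, -1), 2))), -1519)) = Add(949, Mul(1, -1519)) = Add(949, -1519) = -570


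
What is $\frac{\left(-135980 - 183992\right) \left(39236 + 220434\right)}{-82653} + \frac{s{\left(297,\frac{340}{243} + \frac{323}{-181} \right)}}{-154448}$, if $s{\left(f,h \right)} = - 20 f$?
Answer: $\frac{3208160356954585}{3191397636} \approx 1.0053 \cdot 10^{6}$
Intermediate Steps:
$\frac{\left(-135980 - 183992\right) \left(39236 + 220434\right)}{-82653} + \frac{s{\left(297,\frac{340}{243} + \frac{323}{-181} \right)}}{-154448} = \frac{\left(-135980 - 183992\right) \left(39236 + 220434\right)}{-82653} + \frac{\left(-20\right) 297}{-154448} = \left(-319972\right) 259670 \left(- \frac{1}{82653}\right) - - \frac{1485}{38612} = \left(-83087129240\right) \left(- \frac{1}{82653}\right) + \frac{1485}{38612} = \frac{83087129240}{82653} + \frac{1485}{38612} = \frac{3208160356954585}{3191397636}$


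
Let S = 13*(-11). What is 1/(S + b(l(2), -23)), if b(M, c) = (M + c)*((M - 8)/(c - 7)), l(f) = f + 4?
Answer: -15/2162 ≈ -0.0069380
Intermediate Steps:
l(f) = 4 + f
S = -143
b(M, c) = (-8 + M)*(M + c)/(-7 + c) (b(M, c) = (M + c)*((-8 + M)/(-7 + c)) = (-8 + M)*(M + c)/(-7 + c))
1/(S + b(l(2), -23)) = 1/(-143 + ((4 + 2)**2 - 8*(4 + 2) - 8*(-23) + (4 + 2)*(-23))/(-7 - 23)) = 1/(-143 + (6**2 - 8*6 + 184 + 6*(-23))/(-30)) = 1/(-143 - (36 - 48 + 184 - 138)/30) = 1/(-143 - 1/30*34) = 1/(-143 - 17/15) = 1/(-2162/15) = -15/2162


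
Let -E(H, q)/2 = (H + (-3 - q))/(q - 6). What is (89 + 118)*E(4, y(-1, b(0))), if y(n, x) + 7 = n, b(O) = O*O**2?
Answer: 1863/7 ≈ 266.14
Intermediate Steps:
b(O) = O**3
y(n, x) = -7 + n
E(H, q) = -2*(-3 + H - q)/(-6 + q) (E(H, q) = -2*(H + (-3 - q))/(q - 6) = -2*(-3 + H - q)/(-6 + q))
(89 + 118)*E(4, y(-1, b(0))) = (89 + 118)*(2*(3 + (-7 - 1) - 1*4)/(-6 + (-7 - 1))) = 207*(2*(3 - 8 - 4)/(-6 - 8)) = 207*(2*(-9)/(-14)) = 207*(2*(-1/14)*(-9)) = 207*(9/7) = 1863/7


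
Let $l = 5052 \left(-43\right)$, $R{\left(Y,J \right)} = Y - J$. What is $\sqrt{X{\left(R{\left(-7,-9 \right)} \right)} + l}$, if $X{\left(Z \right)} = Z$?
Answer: $i \sqrt{217234} \approx 466.08 i$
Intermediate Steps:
$l = -217236$
$\sqrt{X{\left(R{\left(-7,-9 \right)} \right)} + l} = \sqrt{\left(-7 - -9\right) - 217236} = \sqrt{\left(-7 + 9\right) - 217236} = \sqrt{2 - 217236} = \sqrt{-217234} = i \sqrt{217234}$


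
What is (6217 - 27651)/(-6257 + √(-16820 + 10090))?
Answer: 134112538/39156779 + 21434*I*√6730/39156779 ≈ 3.425 + 0.044906*I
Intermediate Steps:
(6217 - 27651)/(-6257 + √(-16820 + 10090)) = -21434/(-6257 + √(-6730)) = -21434/(-6257 + I*√6730)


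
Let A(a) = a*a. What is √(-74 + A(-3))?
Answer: I*√65 ≈ 8.0623*I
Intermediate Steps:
A(a) = a²
√(-74 + A(-3)) = √(-74 + (-3)²) = √(-74 + 9) = √(-65) = I*√65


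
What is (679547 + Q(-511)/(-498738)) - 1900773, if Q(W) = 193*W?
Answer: -609071714165/498738 ≈ -1.2212e+6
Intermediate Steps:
(679547 + Q(-511)/(-498738)) - 1900773 = (679547 + (193*(-511))/(-498738)) - 1900773 = (679547 - 98623*(-1/498738)) - 1900773 = (679547 + 98623/498738) - 1900773 = 338916010309/498738 - 1900773 = -609071714165/498738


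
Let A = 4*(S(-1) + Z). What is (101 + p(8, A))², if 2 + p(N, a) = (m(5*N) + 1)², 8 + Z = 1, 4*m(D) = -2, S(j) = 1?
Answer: 157609/16 ≈ 9850.6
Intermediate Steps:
m(D) = -½ (m(D) = (¼)*(-2) = -½)
Z = -7 (Z = -8 + 1 = -7)
A = -24 (A = 4*(1 - 7) = 4*(-6) = -24)
p(N, a) = -7/4 (p(N, a) = -2 + (-½ + 1)² = -2 + (½)² = -2 + ¼ = -7/4)
(101 + p(8, A))² = (101 - 7/4)² = (397/4)² = 157609/16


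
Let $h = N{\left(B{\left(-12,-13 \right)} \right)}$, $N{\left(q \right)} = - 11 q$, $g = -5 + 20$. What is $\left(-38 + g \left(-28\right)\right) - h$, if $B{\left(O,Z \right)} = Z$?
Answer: $-601$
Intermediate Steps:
$g = 15$
$h = 143$ ($h = \left(-11\right) \left(-13\right) = 143$)
$\left(-38 + g \left(-28\right)\right) - h = \left(-38 + 15 \left(-28\right)\right) - 143 = \left(-38 - 420\right) - 143 = -458 - 143 = -601$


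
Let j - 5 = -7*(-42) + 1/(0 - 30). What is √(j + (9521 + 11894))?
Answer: √19542570/30 ≈ 147.36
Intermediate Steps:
j = 8969/30 (j = 5 + (-7*(-42) + 1/(0 - 30)) = 5 + (294 + 1/(-30)) = 5 + (294 - 1/30) = 5 + 8819/30 = 8969/30 ≈ 298.97)
√(j + (9521 + 11894)) = √(8969/30 + (9521 + 11894)) = √(8969/30 + 21415) = √(651419/30) = √19542570/30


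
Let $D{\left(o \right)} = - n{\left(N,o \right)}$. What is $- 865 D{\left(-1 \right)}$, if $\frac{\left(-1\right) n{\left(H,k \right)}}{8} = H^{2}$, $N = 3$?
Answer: $-62280$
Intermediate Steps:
$n{\left(H,k \right)} = - 8 H^{2}$
$D{\left(o \right)} = 72$ ($D{\left(o \right)} = - \left(-8\right) 3^{2} = - \left(-8\right) 9 = \left(-1\right) \left(-72\right) = 72$)
$- 865 D{\left(-1 \right)} = \left(-865\right) 72 = -62280$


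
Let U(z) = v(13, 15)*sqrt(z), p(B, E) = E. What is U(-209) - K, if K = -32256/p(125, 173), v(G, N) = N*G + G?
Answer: 32256/173 + 208*I*sqrt(209) ≈ 186.45 + 3007.0*I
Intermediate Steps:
v(G, N) = G + G*N (v(G, N) = G*N + G = G + G*N)
K = -32256/173 ≈ -186.45
U(z) = 208*sqrt(z) (U(z) = (13*(1 + 15))*sqrt(z) = (13*16)*sqrt(z) = 208*sqrt(z))
U(-209) - K = 208*sqrt(-209) - 1*(-32256/173) = 208*(I*sqrt(209)) + 32256/173 = 208*I*sqrt(209) + 32256/173 = 32256/173 + 208*I*sqrt(209)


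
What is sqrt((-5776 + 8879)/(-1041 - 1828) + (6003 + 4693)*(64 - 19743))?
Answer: I*sqrt(1732548970146531)/2869 ≈ 14508.0*I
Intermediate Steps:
sqrt((-5776 + 8879)/(-1041 - 1828) + (6003 + 4693)*(64 - 19743)) = sqrt(3103/(-2869) + 10696*(-19679)) = sqrt(3103*(-1/2869) - 210486584) = sqrt(-3103/2869 - 210486584) = sqrt(-603886012599/2869) = I*sqrt(1732548970146531)/2869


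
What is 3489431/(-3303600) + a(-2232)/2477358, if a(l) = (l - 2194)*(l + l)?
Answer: 1048645351613/151559257200 ≈ 6.9190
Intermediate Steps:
a(l) = 2*l*(-2194 + l) (a(l) = (-2194 + l)*(2*l) = 2*l*(-2194 + l))
3489431/(-3303600) + a(-2232)/2477358 = 3489431/(-3303600) + (2*(-2232)*(-2194 - 2232))/2477358 = 3489431*(-1/3303600) + (2*(-2232)*(-4426))*(1/2477358) = -3489431/3303600 + 19757664*(1/2477358) = -3489431/3303600 + 1097648/137631 = 1048645351613/151559257200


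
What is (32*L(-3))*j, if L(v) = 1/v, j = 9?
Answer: -96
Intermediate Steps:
(32*L(-3))*j = (32/(-3))*9 = (32*(-⅓))*9 = -32/3*9 = -96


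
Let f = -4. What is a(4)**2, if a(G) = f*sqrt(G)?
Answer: 64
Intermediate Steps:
a(G) = -4*sqrt(G)
a(4)**2 = (-4*sqrt(4))**2 = (-4*2)**2 = (-8)**2 = 64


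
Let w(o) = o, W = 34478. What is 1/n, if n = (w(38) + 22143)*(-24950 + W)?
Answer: 1/211340568 ≈ 4.7317e-9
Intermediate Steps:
n = 211340568 (n = (38 + 22143)*(-24950 + 34478) = 22181*9528 = 211340568)
1/n = 1/211340568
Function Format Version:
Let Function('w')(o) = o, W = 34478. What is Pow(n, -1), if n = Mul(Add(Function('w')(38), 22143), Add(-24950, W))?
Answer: Rational(1, 211340568) ≈ 4.7317e-9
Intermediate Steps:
n = 211340568 (n = Mul(Add(38, 22143), Add(-24950, 34478)) = Mul(22181, 9528) = 211340568)
Pow(n, -1) = Pow(211340568, -1) = Rational(1, 211340568)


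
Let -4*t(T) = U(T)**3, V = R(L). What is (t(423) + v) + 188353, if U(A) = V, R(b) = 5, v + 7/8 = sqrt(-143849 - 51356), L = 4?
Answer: 1506567/8 + I*sqrt(195205) ≈ 1.8832e+5 + 441.82*I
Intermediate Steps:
v = -7/8 + I*sqrt(195205) (v = -7/8 + sqrt(-143849 - 51356) = -7/8 + sqrt(-195205) = -7/8 + I*sqrt(195205) ≈ -0.875 + 441.82*I)
V = 5
U(A) = 5
t(T) = -125/4 (t(T) = -1/4*5**3 = -1/4*125 = -125/4)
(t(423) + v) + 188353 = (-125/4 + (-7/8 + I*sqrt(195205))) + 188353 = (-257/8 + I*sqrt(195205)) + 188353 = 1506567/8 + I*sqrt(195205)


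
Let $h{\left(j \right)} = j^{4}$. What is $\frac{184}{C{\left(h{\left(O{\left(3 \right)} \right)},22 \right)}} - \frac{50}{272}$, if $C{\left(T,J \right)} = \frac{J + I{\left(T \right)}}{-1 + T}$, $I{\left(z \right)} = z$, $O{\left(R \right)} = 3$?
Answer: $\frac{1999345}{14008} \approx 142.73$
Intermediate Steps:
$C{\left(T,J \right)} = \frac{J + T}{-1 + T}$
$\frac{184}{C{\left(h{\left(O{\left(3 \right)} \right)},22 \right)}} - \frac{50}{272} = \frac{184}{\frac{1}{-1 + 3^{4}} \left(22 + 3^{4}\right)} - \frac{50}{272} = \frac{184}{\frac{1}{-1 + 81} \left(22 + 81\right)} - \frac{25}{136} = \frac{184}{\frac{1}{80} \cdot 103} - \frac{25}{136} = \frac{184}{\frac{103}{80}} - \frac{25}{136} = 184 \cdot \frac{80}{103} - \frac{25}{136} = \frac{14720}{103} - \frac{25}{136} = \frac{1999345}{14008}$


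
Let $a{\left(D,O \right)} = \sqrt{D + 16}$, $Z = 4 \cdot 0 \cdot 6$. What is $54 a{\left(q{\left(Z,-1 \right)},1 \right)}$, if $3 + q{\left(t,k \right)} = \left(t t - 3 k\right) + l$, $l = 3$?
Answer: $54 \sqrt{19} \approx 235.38$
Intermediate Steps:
$Z = 0$ ($Z = 0 \cdot 6 = 0$)
$q{\left(t,k \right)} = t^{2} - 3 k$ ($q{\left(t,k \right)} = -3 - \left(-3 + 3 k - t t\right) = -3 - \left(-3 - t^{2} + 3 k\right) = -3 + \left(3 + t^{2} - 3 k\right) = t^{2} - 3 k$)
$a{\left(D,O \right)} = \sqrt{16 + D}$
$54 a{\left(q{\left(Z,-1 \right)},1 \right)} = 54 \sqrt{16 + \left(0^{2} - -3\right)} = 54 \sqrt{16 + \left(0 + 3\right)} = 54 \sqrt{16 + 3} = 54 \sqrt{19}$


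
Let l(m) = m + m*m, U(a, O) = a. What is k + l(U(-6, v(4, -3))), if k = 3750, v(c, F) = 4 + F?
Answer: 3780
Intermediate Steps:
l(m) = m + m²
k + l(U(-6, v(4, -3))) = 3750 - 6*(1 - 6) = 3750 - 6*(-5) = 3750 + 30 = 3780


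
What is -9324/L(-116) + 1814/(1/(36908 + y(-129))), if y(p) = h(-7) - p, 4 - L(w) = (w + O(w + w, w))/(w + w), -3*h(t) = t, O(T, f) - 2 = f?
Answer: 70344005396/1047 ≈ 6.7186e+7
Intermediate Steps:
O(T, f) = 2 + f
h(t) = -t/3
L(w) = 4 - (2 + 2*w)/(2*w) (L(w) = 4 - (w + (2 + w))/(w + w) = 4 - (2 + 2*w)/(2*w))
y(p) = 7/3 - p (y(p) = -⅓*(-7) - p = 7/3 - p)
-9324/L(-116) + 1814/(1/(36908 + y(-129))) = -9324/(3 - 1/(-116)) + 1814/(1/(36908 + (7/3 - 1*(-129)))) = -9324/(3 - 1*(-1/116)) + 1814/(1/(36908 + (7/3 + 129))) = -9324/(3 + 1/116) + 1814/(1/(36908 + 394/3)) = -9324/349/116 + 1814/(1/(111118/3)) = -9324*116/349 + 1814/(3/111118) = -1081584/349 + 1814*(111118/3) = -1081584/349 + 201568052/3 = 70344005396/1047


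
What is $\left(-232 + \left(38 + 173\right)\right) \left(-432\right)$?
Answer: $9072$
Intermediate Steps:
$\left(-232 + \left(38 + 173\right)\right) \left(-432\right) = \left(-232 + 211\right) \left(-432\right) = \left(-21\right) \left(-432\right) = 9072$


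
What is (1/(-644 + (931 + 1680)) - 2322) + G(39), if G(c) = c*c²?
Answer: 112113100/1967 ≈ 56997.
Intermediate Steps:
G(c) = c³
(1/(-644 + (931 + 1680)) - 2322) + G(39) = (1/(-644 + (931 + 1680)) - 2322) + 39³ = (1/(-644 + 2611) - 2322) + 59319 = (1/1967 - 2322) + 59319 = -4567373/1967 + 59319 = 112113100/1967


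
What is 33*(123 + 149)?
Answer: 8976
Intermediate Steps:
33*(123 + 149) = 33*272 = 8976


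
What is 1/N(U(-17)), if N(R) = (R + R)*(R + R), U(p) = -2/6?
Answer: 9/4 ≈ 2.2500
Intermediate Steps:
U(p) = -1/3 (U(p) = -2*1/6 = -1/3)
N(R) = 4*R**2 (N(R) = (2*R)*(2*R) = 4*R**2)
1/N(U(-17)) = 1/(4*(-1/3)**2) = 1/(4*(1/9)) = 1/(4/9) = 9/4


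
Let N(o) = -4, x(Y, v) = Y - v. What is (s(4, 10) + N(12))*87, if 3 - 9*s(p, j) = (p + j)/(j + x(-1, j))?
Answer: -551/3 ≈ -183.67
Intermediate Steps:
s(p, j) = ⅓ + j/9 + p/9 (s(p, j) = ⅓ - (p + j)/(9*(j + (-1 - j))) = ⅓ - (j + p)/(9*(-1)) = ⅓ - (j + p)*(-1)/9 = ⅓ - (-j - p)/9 = ⅓ + (j/9 + p/9) = ⅓ + j/9 + p/9)
(s(4, 10) + N(12))*87 = ((⅓ + (⅑)*10 + (⅑)*4) - 4)*87 = ((⅓ + 10/9 + 4/9) - 4)*87 = (17/9 - 4)*87 = -19/9*87 = -551/3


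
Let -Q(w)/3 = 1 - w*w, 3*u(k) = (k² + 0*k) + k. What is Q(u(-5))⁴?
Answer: 23372600161/81 ≈ 2.8855e+8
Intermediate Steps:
u(k) = k/3 + k²/3 (u(k) = ((k² + 0*k) + k)/3 = ((k² + 0) + k)/3 = (k² + k)/3 = (k + k²)/3 = k/3 + k²/3)
Q(w) = -3 + 3*w² (Q(w) = -3*(1 - w*w) = -3*(1 - w²) = -3 + 3*w²)
Q(u(-5))⁴ = (-3 + 3*((⅓)*(-5)*(1 - 5))²)⁴ = (-3 + 3*((⅓)*(-5)*(-4))²)⁴ = (-3 + 3*(20/3)²)⁴ = (-3 + 3*(400/9))⁴ = (-3 + 400/3)⁴ = (391/3)⁴ = 23372600161/81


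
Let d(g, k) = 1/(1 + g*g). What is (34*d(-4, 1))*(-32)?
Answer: -64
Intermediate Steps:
d(g, k) = 1/(1 + g²)
(34*d(-4, 1))*(-32) = (34/(1 + (-4)²))*(-32) = (34/(1 + 16))*(-32) = (34/17)*(-32) = (34*(1/17))*(-32) = 2*(-32) = -64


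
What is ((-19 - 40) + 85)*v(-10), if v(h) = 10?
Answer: 260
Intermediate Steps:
((-19 - 40) + 85)*v(-10) = ((-19 - 40) + 85)*10 = (-59 + 85)*10 = 26*10 = 260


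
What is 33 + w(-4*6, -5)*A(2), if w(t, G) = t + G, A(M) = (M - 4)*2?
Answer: 149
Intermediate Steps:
A(M) = -8 + 2*M (A(M) = (-4 + M)*2 = -8 + 2*M)
w(t, G) = G + t
33 + w(-4*6, -5)*A(2) = 33 + (-5 - 4*6)*(-8 + 2*2) = 33 + (-5 - 24)*(-8 + 4) = 33 - 29*(-4) = 33 + 116 = 149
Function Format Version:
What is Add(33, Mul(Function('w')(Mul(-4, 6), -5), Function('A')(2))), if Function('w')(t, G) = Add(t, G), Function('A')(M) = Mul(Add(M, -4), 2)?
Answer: 149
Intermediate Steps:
Function('A')(M) = Add(-8, Mul(2, M)) (Function('A')(M) = Mul(Add(-4, M), 2) = Add(-8, Mul(2, M)))
Function('w')(t, G) = Add(G, t)
Add(33, Mul(Function('w')(Mul(-4, 6), -5), Function('A')(2))) = Add(33, Mul(Add(-5, Mul(-4, 6)), Add(-8, Mul(2, 2)))) = Add(33, Mul(Add(-5, -24), Add(-8, 4))) = Add(33, Mul(-29, -4)) = Add(33, 116) = 149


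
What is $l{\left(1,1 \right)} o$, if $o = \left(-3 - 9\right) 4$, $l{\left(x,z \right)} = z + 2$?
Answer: $-144$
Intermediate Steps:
$l{\left(x,z \right)} = 2 + z$
$o = -48$ ($o = \left(-12\right) 4 = -48$)
$l{\left(1,1 \right)} o = \left(2 + 1\right) \left(-48\right) = 3 \left(-48\right) = -144$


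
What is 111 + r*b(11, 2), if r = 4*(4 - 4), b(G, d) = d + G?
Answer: 111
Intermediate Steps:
b(G, d) = G + d
r = 0 (r = 4*0 = 0)
111 + r*b(11, 2) = 111 + 0*(11 + 2) = 111 + 0*13 = 111 + 0 = 111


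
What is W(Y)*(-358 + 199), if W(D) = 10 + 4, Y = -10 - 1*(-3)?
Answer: -2226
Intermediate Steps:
Y = -7 (Y = -10 + 3 = -7)
W(D) = 14
W(Y)*(-358 + 199) = 14*(-358 + 199) = 14*(-159) = -2226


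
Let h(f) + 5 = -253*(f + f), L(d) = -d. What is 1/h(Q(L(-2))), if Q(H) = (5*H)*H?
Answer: -1/10125 ≈ -9.8765e-5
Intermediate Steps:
Q(H) = 5*H**2
h(f) = -5 - 506*f (h(f) = -5 - 253*(f + f) = -5 - 506*f)
1/h(Q(L(-2))) = 1/(-5 - 2530*(-1*(-2))**2) = 1/(-5 - 2530*2**2) = 1/(-5 - 2530*4) = 1/(-5 - 506*20) = 1/(-5 - 10120) = 1/(-10125) = -1/10125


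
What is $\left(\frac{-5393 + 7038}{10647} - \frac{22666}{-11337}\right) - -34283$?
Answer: $\frac{197066229824}{5747859} \approx 34285.0$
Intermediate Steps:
$\left(\frac{-5393 + 7038}{10647} - \frac{22666}{-11337}\right) - -34283 = \left(1645 \cdot \frac{1}{10647} - - \frac{22666}{11337}\right) + 34283 = \left(\frac{235}{1521} + \frac{22666}{11337}\right) + 34283 = \frac{12379727}{5747859} + 34283 = \frac{197066229824}{5747859}$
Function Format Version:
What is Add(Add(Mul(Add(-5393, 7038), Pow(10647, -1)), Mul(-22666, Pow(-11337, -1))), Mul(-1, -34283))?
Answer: Rational(197066229824, 5747859) ≈ 34285.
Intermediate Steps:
Add(Add(Mul(Add(-5393, 7038), Pow(10647, -1)), Mul(-22666, Pow(-11337, -1))), Mul(-1, -34283)) = Add(Add(Mul(1645, Rational(1, 10647)), Mul(-22666, Rational(-1, 11337))), 34283) = Add(Add(Rational(235, 1521), Rational(22666, 11337)), 34283) = Add(Rational(12379727, 5747859), 34283) = Rational(197066229824, 5747859)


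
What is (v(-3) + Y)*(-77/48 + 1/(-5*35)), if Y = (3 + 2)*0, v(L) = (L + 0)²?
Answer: -40569/2800 ≈ -14.489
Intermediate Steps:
v(L) = L²
Y = 0 (Y = 5*0 = 0)
(v(-3) + Y)*(-77/48 + 1/(-5*35)) = ((-3)² + 0)*(-77/48 + 1/(-5*35)) = (9 + 0)*(-77*1/48 - ⅕*1/35) = 9*(-77/48 - 1/175) = 9*(-13523/8400) = -40569/2800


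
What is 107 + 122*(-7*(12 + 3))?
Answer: -12703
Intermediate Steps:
107 + 122*(-7*(12 + 3)) = 107 + 122*(-7*15) = 107 + 122*(-105) = 107 - 12810 = -12703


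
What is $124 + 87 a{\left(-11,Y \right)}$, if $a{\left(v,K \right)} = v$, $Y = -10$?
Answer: $-833$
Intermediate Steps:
$124 + 87 a{\left(-11,Y \right)} = 124 + 87 \left(-11\right) = 124 - 957 = -833$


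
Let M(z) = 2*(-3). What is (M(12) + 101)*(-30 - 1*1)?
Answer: -2945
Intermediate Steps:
M(z) = -6
(M(12) + 101)*(-30 - 1*1) = (-6 + 101)*(-30 - 1*1) = 95*(-30 - 1) = 95*(-31) = -2945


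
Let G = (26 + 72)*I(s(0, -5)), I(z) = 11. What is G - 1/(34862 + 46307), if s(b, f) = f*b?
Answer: 87500181/81169 ≈ 1078.0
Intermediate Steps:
s(b, f) = b*f
G = 1078 (G = (26 + 72)*11 = 98*11 = 1078)
G - 1/(34862 + 46307) = 1078 - 1/(34862 + 46307) = 1078 - 1/81169 = 87500181/81169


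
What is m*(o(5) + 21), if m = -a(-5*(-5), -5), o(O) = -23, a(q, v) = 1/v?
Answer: -2/5 ≈ -0.40000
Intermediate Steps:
m = 1/5 (m = -1/(-5) = -1*(-1/5) = 1/5 ≈ 0.20000)
m*(o(5) + 21) = (-23 + 21)/5 = (1/5)*(-2) = -2/5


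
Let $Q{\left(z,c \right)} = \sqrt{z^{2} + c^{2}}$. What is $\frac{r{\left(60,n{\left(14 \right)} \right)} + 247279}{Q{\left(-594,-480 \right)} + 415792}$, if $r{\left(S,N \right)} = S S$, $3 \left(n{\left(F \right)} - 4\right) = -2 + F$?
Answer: $\frac{26078370292}{43220601007} - \frac{752637 \sqrt{16201}}{86441202014} \approx 0.60227$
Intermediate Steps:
$n{\left(F \right)} = \frac{10}{3} + \frac{F}{3}$ ($n{\left(F \right)} = 4 + \frac{-2 + F}{3} = 4 + \left(- \frac{2}{3} + \frac{F}{3}\right) = \frac{10}{3} + \frac{F}{3}$)
$r{\left(S,N \right)} = S^{2}$
$Q{\left(z,c \right)} = \sqrt{c^{2} + z^{2}}$
$\frac{r{\left(60,n{\left(14 \right)} \right)} + 247279}{Q{\left(-594,-480 \right)} + 415792} = \frac{60^{2} + 247279}{\sqrt{\left(-480\right)^{2} + \left(-594\right)^{2}} + 415792} = \frac{3600 + 247279}{\sqrt{230400 + 352836} + 415792} = \frac{250879}{\sqrt{583236} + 415792} = \frac{250879}{6 \sqrt{16201} + 415792} = \frac{250879}{415792 + 6 \sqrt{16201}}$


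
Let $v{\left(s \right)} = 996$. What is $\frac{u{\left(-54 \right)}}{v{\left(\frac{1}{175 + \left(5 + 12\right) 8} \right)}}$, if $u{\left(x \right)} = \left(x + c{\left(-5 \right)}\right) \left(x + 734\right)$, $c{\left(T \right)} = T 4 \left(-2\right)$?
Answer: $- \frac{2380}{249} \approx -9.5582$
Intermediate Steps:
$c{\left(T \right)} = - 8 T$ ($c{\left(T \right)} = 4 T \left(-2\right) = - 8 T$)
$u{\left(x \right)} = \left(40 + x\right) \left(734 + x\right)$ ($u{\left(x \right)} = \left(x - -40\right) \left(x + 734\right) = \left(x + 40\right) \left(734 + x\right) = \left(40 + x\right) \left(734 + x\right)$)
$\frac{u{\left(-54 \right)}}{v{\left(\frac{1}{175 + \left(5 + 12\right) 8} \right)}} = \frac{29360 + \left(-54\right)^{2} + 774 \left(-54\right)}{996} = \left(29360 + 2916 - 41796\right) \frac{1}{996} = \left(-9520\right) \frac{1}{996} = - \frac{2380}{249}$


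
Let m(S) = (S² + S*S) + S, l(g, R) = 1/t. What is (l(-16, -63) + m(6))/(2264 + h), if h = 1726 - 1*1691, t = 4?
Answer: 313/9196 ≈ 0.034037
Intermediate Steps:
h = 35 (h = 1726 - 1691 = 35)
l(g, R) = ¼ (l(g, R) = 1/4 = ¼)
m(S) = S + 2*S² (m(S) = (S² + S²) + S = 2*S² + S = S + 2*S²)
(l(-16, -63) + m(6))/(2264 + h) = (¼ + 6*(1 + 2*6))/(2264 + 35) = (¼ + 6*(1 + 12))/2299 = (¼ + 6*13)*(1/2299) = (¼ + 78)*(1/2299) = (313/4)*(1/2299) = 313/9196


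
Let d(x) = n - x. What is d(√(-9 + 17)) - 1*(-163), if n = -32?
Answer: 131 - 2*√2 ≈ 128.17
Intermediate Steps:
d(x) = -32 - x
d(√(-9 + 17)) - 1*(-163) = (-32 - √(-9 + 17)) - 1*(-163) = (-32 - √8) + 163 = (-32 - 2*√2) + 163 = 131 - 2*√2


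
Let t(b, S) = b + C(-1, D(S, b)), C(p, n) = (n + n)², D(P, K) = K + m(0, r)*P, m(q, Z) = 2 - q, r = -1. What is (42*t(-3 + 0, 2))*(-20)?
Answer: -840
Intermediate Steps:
D(P, K) = K + 2*P (D(P, K) = K + (2 - 1*0)*P = K + (2 + 0)*P = K + 2*P)
C(p, n) = 4*n² (C(p, n) = (2*n)² = 4*n²)
t(b, S) = b + 4*(b + 2*S)²
(42*t(-3 + 0, 2))*(-20) = (42*((-3 + 0) + 4*((-3 + 0) + 2*2)²))*(-20) = (42*(-3 + 4*(-3 + 4)²))*(-20) = (42*(-3 + 4*1²))*(-20) = (42*(-3 + 4*1))*(-20) = (42*(-3 + 4))*(-20) = (42*1)*(-20) = 42*(-20) = -840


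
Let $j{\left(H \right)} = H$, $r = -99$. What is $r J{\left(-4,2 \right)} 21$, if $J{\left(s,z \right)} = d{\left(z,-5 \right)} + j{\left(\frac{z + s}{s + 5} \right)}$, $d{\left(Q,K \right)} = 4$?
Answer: $-4158$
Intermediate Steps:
$J{\left(s,z \right)} = 4 + \frac{s + z}{5 + s}$ ($J{\left(s,z \right)} = 4 + \frac{z + s}{s + 5} = 4 + \frac{s + z}{5 + s}$)
$r J{\left(-4,2 \right)} 21 = - 99 \frac{20 + 2 + 5 \left(-4\right)}{5 - 4} \cdot 21 = - 99 \frac{20 + 2 - 20}{1} \cdot 21 = - 99 \cdot 1 \cdot 2 \cdot 21 = - 99 \cdot 2 \cdot 21 = \left(-99\right) 42 = -4158$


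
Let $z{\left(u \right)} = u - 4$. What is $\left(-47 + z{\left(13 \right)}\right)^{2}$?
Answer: $1444$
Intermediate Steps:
$z{\left(u \right)} = -4 + u$
$\left(-47 + z{\left(13 \right)}\right)^{2} = \left(-47 + \left(-4 + 13\right)\right)^{2} = \left(-47 + 9\right)^{2} = \left(-38\right)^{2} = 1444$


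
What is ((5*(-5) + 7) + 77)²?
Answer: 3481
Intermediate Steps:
((5*(-5) + 7) + 77)² = ((-25 + 7) + 77)² = (-18 + 77)² = 59² = 3481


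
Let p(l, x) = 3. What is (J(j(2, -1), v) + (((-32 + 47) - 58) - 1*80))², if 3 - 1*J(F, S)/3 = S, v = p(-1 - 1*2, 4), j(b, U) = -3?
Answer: 15129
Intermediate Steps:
v = 3
J(F, S) = 9 - 3*S
(J(j(2, -1), v) + (((-32 + 47) - 58) - 1*80))² = ((9 - 3*3) + (((-32 + 47) - 58) - 1*80))² = ((9 - 9) + ((15 - 58) - 80))² = (0 + (-43 - 80))² = (0 - 123)² = (-123)² = 15129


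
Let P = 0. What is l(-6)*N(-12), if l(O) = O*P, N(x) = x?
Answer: 0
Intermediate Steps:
l(O) = 0 (l(O) = O*0 = 0)
l(-6)*N(-12) = 0*(-12) = 0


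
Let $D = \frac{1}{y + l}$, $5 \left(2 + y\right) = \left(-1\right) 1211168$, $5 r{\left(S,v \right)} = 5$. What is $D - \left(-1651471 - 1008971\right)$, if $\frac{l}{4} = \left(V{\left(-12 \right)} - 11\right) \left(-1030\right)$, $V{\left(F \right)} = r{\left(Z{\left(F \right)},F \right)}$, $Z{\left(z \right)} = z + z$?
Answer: $\frac{2674217768671}{1005178} \approx 2.6604 \cdot 10^{6}$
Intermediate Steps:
$Z{\left(z \right)} = 2 z$
$r{\left(S,v \right)} = 1$ ($r{\left(S,v \right)} = \frac{1}{5} \cdot 5 = 1$)
$V{\left(F \right)} = 1$
$l = 41200$ ($l = 4 \left(1 - 11\right) \left(-1030\right) = 4 \left(\left(-10\right) \left(-1030\right)\right) = 4 \cdot 10300 = 41200$)
$y = - \frac{1211178}{5}$ ($y = -2 + \frac{\left(-1\right) 1211168}{5} = -2 + \frac{1}{5} \left(-1211168\right) = -2 - \frac{1211168}{5} = - \frac{1211178}{5} \approx -2.4224 \cdot 10^{5}$)
$D = - \frac{5}{1005178}$ ($D = \frac{1}{- \frac{1211178}{5} + 41200} = \frac{1}{- \frac{1005178}{5}} = - \frac{5}{1005178} \approx -4.9742 \cdot 10^{-6}$)
$D - \left(-1651471 - 1008971\right) = - \frac{5}{1005178} - \left(-1651471 - 1008971\right) = - \frac{5}{1005178} - -2660442 = - \frac{5}{1005178} + 2660442 = \frac{2674217768671}{1005178}$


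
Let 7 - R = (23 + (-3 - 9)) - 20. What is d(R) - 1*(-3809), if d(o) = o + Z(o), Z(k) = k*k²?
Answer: 7921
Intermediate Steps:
R = 16 (R = 7 - ((23 + (-3 - 9)) - 20) = 7 - ((23 - 12) - 20) = 7 - (11 - 20) = 7 - 1*(-9) = 7 + 9 = 16)
Z(k) = k³
d(o) = o + o³
d(R) - 1*(-3809) = (16 + 16³) - 1*(-3809) = (16 + 4096) + 3809 = 4112 + 3809 = 7921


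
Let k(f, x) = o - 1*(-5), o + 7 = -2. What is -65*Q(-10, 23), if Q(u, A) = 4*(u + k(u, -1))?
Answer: 3640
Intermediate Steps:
o = -9 (o = -7 - 2 = -9)
k(f, x) = -4 (k(f, x) = -9 - 1*(-5) = -9 + 5 = -4)
Q(u, A) = -16 + 4*u (Q(u, A) = 4*(u - 4) = 4*(-4 + u) = -16 + 4*u)
-65*Q(-10, 23) = -65*(-16 + 4*(-10)) = -65*(-16 - 40) = -65*(-56) = 3640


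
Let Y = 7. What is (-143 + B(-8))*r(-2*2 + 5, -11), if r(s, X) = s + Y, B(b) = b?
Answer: -1208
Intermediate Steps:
r(s, X) = 7 + s (r(s, X) = s + 7 = 7 + s)
(-143 + B(-8))*r(-2*2 + 5, -11) = (-143 - 8)*(7 + (-2*2 + 5)) = -151*(7 + (-4 + 5)) = -151*(7 + 1) = -151*8 = -1208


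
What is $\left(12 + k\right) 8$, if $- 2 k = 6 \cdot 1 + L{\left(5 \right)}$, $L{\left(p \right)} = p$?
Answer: $52$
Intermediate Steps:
$k = - \frac{11}{2}$ ($k = - \frac{6 \cdot 1 + 5}{2} = - \frac{6 + 5}{2} = \left(- \frac{1}{2}\right) 11 = - \frac{11}{2} \approx -5.5$)
$\left(12 + k\right) 8 = \left(12 - \frac{11}{2}\right) 8 = \frac{13}{2} \cdot 8 = 52$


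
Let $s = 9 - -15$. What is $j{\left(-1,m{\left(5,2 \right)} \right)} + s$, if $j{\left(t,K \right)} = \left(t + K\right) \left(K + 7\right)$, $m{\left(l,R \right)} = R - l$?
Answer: $8$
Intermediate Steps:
$j{\left(t,K \right)} = \left(7 + K\right) \left(K + t\right)$ ($j{\left(t,K \right)} = \left(K + t\right) \left(7 + K\right) = \left(7 + K\right) \left(K + t\right)$)
$s = 24$ ($s = 9 + 15 = 24$)
$j{\left(-1,m{\left(5,2 \right)} \right)} + s = \left(\left(2 - 5\right)^{2} + 7 \left(2 - 5\right) + 7 \left(-1\right) + \left(2 - 5\right) \left(-1\right)\right) + 24 = \left(\left(2 - 5\right)^{2} + 7 \left(2 - 5\right) - 7 + \left(2 - 5\right) \left(-1\right)\right) + 24 = \left(\left(-3\right)^{2} + 7 \left(-3\right) - 7 - -3\right) + 24 = \left(9 - 21 - 7 + 3\right) + 24 = -16 + 24 = 8$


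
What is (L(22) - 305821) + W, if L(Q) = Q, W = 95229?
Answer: -210570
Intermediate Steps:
(L(22) - 305821) + W = (22 - 305821) + 95229 = -305799 + 95229 = -210570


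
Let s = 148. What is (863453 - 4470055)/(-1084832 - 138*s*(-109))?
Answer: -1803301/570692 ≈ -3.1599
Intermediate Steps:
(863453 - 4470055)/(-1084832 - 138*s*(-109)) = (863453 - 4470055)/(-1084832 - 138*148*(-109)) = -3606602/(-1084832 - 20424*(-109)) = -3606602/(-1084832 + 2226216) = -3606602/1141384 = -3606602*1/1141384 = -1803301/570692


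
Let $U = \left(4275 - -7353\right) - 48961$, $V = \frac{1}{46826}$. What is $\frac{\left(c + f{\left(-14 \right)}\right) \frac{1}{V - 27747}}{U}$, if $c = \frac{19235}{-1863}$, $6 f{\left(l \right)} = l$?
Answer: $- \frac{1104250732}{90366786719077959} \approx -1.222 \cdot 10^{-8}$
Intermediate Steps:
$f{\left(l \right)} = \frac{l}{6}$
$c = - \frac{19235}{1863}$ ($c = 19235 \left(- \frac{1}{1863}\right) = - \frac{19235}{1863} \approx -10.325$)
$V = \frac{1}{46826} \approx 2.1356 \cdot 10^{-5}$
$U = -37333$ ($U = \left(4275 + 7353\right) - 48961 = 11628 - 48961 = -37333$)
$\frac{\left(c + f{\left(-14 \right)}\right) \frac{1}{V - 27747}}{U} = \frac{\left(- \frac{19235}{1863} + \frac{1}{6} \left(-14\right)\right) \frac{1}{\frac{1}{46826} - 27747}}{-37333} = \frac{- \frac{19235}{1863} - \frac{7}{3}}{- \frac{1299281021}{46826}} \left(- \frac{1}{37333}\right) = \left(- \frac{23582}{1863}\right) \left(- \frac{46826}{1299281021}\right) \left(- \frac{1}{37333}\right) = \frac{1104250732}{2420560542123} \left(- \frac{1}{37333}\right) = - \frac{1104250732}{90366786719077959}$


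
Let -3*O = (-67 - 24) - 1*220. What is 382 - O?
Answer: 835/3 ≈ 278.33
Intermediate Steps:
O = 311/3 (O = -((-67 - 24) - 1*220)/3 = -(-91 - 220)/3 = -1/3*(-311) = 311/3 ≈ 103.67)
382 - O = 382 - 1*311/3 = 382 - 311/3 = 835/3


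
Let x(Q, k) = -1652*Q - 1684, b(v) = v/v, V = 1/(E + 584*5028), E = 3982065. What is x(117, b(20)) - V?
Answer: -1348869925657/6918417 ≈ -1.9497e+5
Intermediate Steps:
V = 1/6918417 (V = 1/(3982065 + 584*5028) = 1/(3982065 + 2936352) = 1/6918417 ≈ 1.4454e-7)
b(v) = 1
x(Q, k) = -1684 - 1652*Q
x(117, b(20)) - V = (-1684 - 1652*117) - 1*1/6918417 = (-1684 - 193284) - 1/6918417 = -194968 - 1/6918417 = -1348869925657/6918417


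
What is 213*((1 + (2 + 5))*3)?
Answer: 5112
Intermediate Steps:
213*((1 + (2 + 5))*3) = 213*((1 + 7)*3) = 213*(8*3) = 213*24 = 5112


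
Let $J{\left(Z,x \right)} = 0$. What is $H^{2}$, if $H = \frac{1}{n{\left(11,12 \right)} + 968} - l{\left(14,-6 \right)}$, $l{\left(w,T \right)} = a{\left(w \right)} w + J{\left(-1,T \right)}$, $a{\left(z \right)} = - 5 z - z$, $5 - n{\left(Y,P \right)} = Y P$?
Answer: $\frac{978154626289}{707281} \approx 1.383 \cdot 10^{6}$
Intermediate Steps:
$n{\left(Y,P \right)} = 5 - P Y$ ($n{\left(Y,P \right)} = 5 - Y P = 5 - P Y$)
$a{\left(z \right)} = - 6 z$
$l{\left(w,T \right)} = - 6 w^{2}$ ($l{\left(w,T \right)} = - 6 w w + 0 = - 6 w^{2} + 0 = - 6 w^{2}$)
$H = \frac{989017}{841}$ ($H = \frac{1}{\left(5 - 12 \cdot 11\right) + 968} - - 6 \cdot 14^{2} = \frac{1}{\left(5 - 132\right) + 968} - \left(-6\right) 196 = \frac{1}{-127 + 968} - -1176 = \frac{1}{841} + 1176 = \frac{989017}{841} \approx 1176.0$)
$H^{2} = \left(\frac{989017}{841}\right)^{2} = \frac{978154626289}{707281}$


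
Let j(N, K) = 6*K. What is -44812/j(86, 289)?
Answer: -1318/51 ≈ -25.843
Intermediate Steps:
-44812/j(86, 289) = -44812/(6*289) = -44812/1734 = -44812*1/1734 = -1318/51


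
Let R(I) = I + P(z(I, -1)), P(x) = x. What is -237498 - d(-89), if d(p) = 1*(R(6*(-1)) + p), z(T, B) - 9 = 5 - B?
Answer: -237418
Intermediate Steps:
z(T, B) = 14 - B (z(T, B) = 9 + (5 - B) = 14 - B)
R(I) = 15 + I (R(I) = I + (14 - 1*(-1)) = I + (14 + 1) = I + 15 = 15 + I)
d(p) = 9 + p (d(p) = 1*((15 + 6*(-1)) + p) = 1*((15 - 6) + p) = 1*(9 + p) = 9 + p)
-237498 - d(-89) = -237498 - (9 - 89) = -237498 - 1*(-80) = -237498 + 80 = -237418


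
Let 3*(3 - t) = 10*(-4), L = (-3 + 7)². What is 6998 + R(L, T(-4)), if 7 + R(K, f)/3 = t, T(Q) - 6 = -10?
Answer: 7026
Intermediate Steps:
T(Q) = -4 (T(Q) = 6 - 10 = -4)
L = 16 (L = 4² = 16)
t = 49/3 (t = 3 - 10*(-4)/3 = 3 - ⅓*(-40) = 3 + 40/3 = 49/3 ≈ 16.333)
R(K, f) = 28 (R(K, f) = -21 + 3*(49/3) = -21 + 49 = 28)
6998 + R(L, T(-4)) = 6998 + 28 = 7026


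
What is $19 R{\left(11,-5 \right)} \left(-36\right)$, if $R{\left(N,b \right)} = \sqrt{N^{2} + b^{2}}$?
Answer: $- 684 \sqrt{146} \approx -8264.8$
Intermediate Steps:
$19 R{\left(11,-5 \right)} \left(-36\right) = 19 \sqrt{11^{2} + \left(-5\right)^{2}} \left(-36\right) = 19 \sqrt{121 + 25} \left(-36\right) = 19 \sqrt{146} \left(-36\right) = - 684 \sqrt{146}$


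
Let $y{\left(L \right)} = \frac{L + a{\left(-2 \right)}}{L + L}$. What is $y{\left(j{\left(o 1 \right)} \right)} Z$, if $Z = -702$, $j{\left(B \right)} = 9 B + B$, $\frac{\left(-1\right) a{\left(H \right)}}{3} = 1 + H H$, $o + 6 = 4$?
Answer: $- \frac{2457}{4} \approx -614.25$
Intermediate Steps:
$o = -2$ ($o = -6 + 4 = -2$)
$a{\left(H \right)} = -3 - 3 H^{2}$ ($a{\left(H \right)} = - 3 \left(1 + H H\right) = - 3 \left(1 + H^{2}\right) = -3 - 3 H^{2}$)
$j{\left(B \right)} = 10 B$
$y{\left(L \right)} = \frac{-15 + L}{2 L}$ ($y{\left(L \right)} = \frac{L - \left(3 + 3 \left(-2\right)^{2}\right)}{L + L} = \frac{L - 15}{2 L} = \left(L - 15\right) \frac{1}{2 L} = \left(-15 + L\right) \frac{1}{2 L} = \frac{-15 + L}{2 L}$)
$y{\left(j{\left(o 1 \right)} \right)} Z = \frac{-15 + 10 \left(\left(-2\right) 1\right)}{2 \cdot 10 \left(\left(-2\right) 1\right)} \left(-702\right) = \frac{-15 + 10 \left(-2\right)}{2 \cdot 10 \left(-2\right)} \left(-702\right) = \frac{-15 - 20}{2 \left(-20\right)} \left(-702\right) = \frac{1}{2} \left(- \frac{1}{20}\right) \left(-35\right) \left(-702\right) = \frac{7}{8} \left(-702\right) = - \frac{2457}{4}$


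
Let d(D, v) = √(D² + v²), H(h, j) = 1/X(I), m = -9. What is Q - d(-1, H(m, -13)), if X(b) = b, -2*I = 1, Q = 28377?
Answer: 28377 - √5 ≈ 28375.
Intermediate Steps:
I = -½ (I = -½*1 = -½ ≈ -0.50000)
H(h, j) = -2 (H(h, j) = 1/(-½) = -2)
Q - d(-1, H(m, -13)) = 28377 - √((-1)² + (-2)²) = 28377 - √(1 + 4) = 28377 - √5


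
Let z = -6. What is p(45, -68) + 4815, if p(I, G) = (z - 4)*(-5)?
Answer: 4865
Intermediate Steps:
p(I, G) = 50 (p(I, G) = (-6 - 4)*(-5) = -10*(-5) = 50)
p(45, -68) + 4815 = 50 + 4815 = 4865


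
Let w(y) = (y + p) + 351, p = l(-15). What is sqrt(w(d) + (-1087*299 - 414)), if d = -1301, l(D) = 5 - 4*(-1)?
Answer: 4*I*sqrt(20398) ≈ 571.29*I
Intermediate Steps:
l(D) = 9 (l(D) = 5 + 4 = 9)
p = 9
w(y) = 360 + y (w(y) = (y + 9) + 351 = (9 + y) + 351 = 360 + y)
sqrt(w(d) + (-1087*299 - 414)) = sqrt((360 - 1301) + (-1087*299 - 414)) = sqrt(-941 + (-325013 - 414)) = sqrt(-941 - 325427) = sqrt(-326368) = 4*I*sqrt(20398)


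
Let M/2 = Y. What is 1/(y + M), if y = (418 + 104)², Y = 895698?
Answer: 1/2063880 ≈ 4.8452e-7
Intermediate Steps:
y = 272484 (y = 522² = 272484)
M = 1791396 (M = 2*895698 = 1791396)
1/(y + M) = 1/(272484 + 1791396) = 1/2063880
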